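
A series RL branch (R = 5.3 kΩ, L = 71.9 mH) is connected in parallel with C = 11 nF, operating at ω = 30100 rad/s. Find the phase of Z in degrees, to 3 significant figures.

X_L = ωL = 2160 Ω
X_C = 1/(ωC) = 3020 Ω
Branch 1 (R+jX_L): Z₁ = 5300 + j2160 Ω, |Z₁| = 5720 Ω
Branch 2 (−jX_C): Z₂ = −j3020 Ω
Parallel: Z = Z₁Z₂/(Z₁+Z₂), |Z| = 3220 Ω, ∠Z = -58.6°

-58.6°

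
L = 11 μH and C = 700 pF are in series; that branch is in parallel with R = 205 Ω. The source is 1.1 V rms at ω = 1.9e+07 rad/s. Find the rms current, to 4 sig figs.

9.817 mA

X_L = ωL = 209.0 Ω
X_C = 1/(ωC) = 75.19 Ω
Branch 1: Z₁ = R = 205.0 Ω
Branch 2 (series LC): Z₂ = j(X_L − X_C) = j133.8 Ω
Parallel: Z = Z₁Z₂/(Z₁+Z₂), |Z| = 112.1 Ω, ∠Z = 56.87°
I = V/|Z| = 1.1/112.1 = 9.817 mA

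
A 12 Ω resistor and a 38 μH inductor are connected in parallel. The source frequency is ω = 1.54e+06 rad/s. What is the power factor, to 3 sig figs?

X_L = ωL = 58.5 Ω
Parallel: admittances add. Y = 1/R + 1/(jωL)
Y = (0.0833 − j0.0171) S
|Y| = 0.0851 S → |Z| = 1/|Y| = 11.8 Ω, ∠Z = −∠Y = 11.6°
cos φ = cos(11.6°) = 0.980

0.980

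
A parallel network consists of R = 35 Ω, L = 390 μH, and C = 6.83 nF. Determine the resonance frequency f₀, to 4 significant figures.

97.52 kHz

ω₀ = 1/√(LC) = 1/√(0.00039 × 6.83e-09) = 612700 rad/s
f₀ = ω₀/(2π) = 97.52 kHz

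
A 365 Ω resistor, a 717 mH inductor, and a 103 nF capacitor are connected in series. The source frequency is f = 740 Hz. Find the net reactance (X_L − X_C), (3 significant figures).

ω = 2πf = 4650 rad/s
X_L = ωL = 3330 Ω
X_C = 1/(ωC) = 2090 Ω
X = 3330 − 2090 = 1250 Ω

1250 Ω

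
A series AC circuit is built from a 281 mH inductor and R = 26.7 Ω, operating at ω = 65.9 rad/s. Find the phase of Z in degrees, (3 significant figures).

34.7°

X_L = ωL = 18.5 Ω
Z = 26.7 + j18.5 Ω
|Z| = √(26.7² + 18.5²) = 32.5 Ω
∠Z = arctan(18.5/26.7) = 34.7°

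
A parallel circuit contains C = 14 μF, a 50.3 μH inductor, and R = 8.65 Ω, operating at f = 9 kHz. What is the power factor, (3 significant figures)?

ω = 2πf = 56550 rad/s
X_L = ωL = 2.84 Ω
X_C = 1/(ωC) = 1.26 Ω
Parallel: admittances add. Y = 1/R + 1/(jωL) + jωC
Y = (0.116 + j0.440) S
|Y| = 0.455 S → |Z| = 1/|Y| = 2.20 Ω, ∠Z = −∠Y = -75.3°
cos φ = cos(-75.3°) = 0.254

0.254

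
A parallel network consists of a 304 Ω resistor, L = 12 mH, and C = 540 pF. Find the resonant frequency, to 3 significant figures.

62.5 kHz

ω₀ = 1/√(LC) = 1/√(0.012 × 5.4e-10) = 392800 rad/s
f₀ = ω₀/(2π) = 62.5 kHz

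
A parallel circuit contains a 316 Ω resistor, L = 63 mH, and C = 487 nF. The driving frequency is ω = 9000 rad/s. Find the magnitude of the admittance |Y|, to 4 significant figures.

X_L = ωL = 567.0 Ω
X_C = 1/(ωC) = 228.2 Ω
Parallel: admittances add. Y = 1/R + 1/(jωL) + jωC
Y = (0.003165 + j0.002619) S
|Y| = 0.004108 S → |Z| = 1/|Y| = 243.4 Ω, ∠Z = −∠Y = -39.61°

4.108 mS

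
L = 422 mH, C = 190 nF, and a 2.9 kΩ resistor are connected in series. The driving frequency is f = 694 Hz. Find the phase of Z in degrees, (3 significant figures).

12.3°

ω = 2πf = 4361 rad/s
X_L = ωL = 1840 Ω
X_C = 1/(ωC) = 1210 Ω
Net reactance X = X_L − X_C = 633 Ω
Z = 2900 + j633 Ω
|Z| = √(2900² + 633²) = 2970 Ω
∠Z = arctan(633/2900) = 12.3°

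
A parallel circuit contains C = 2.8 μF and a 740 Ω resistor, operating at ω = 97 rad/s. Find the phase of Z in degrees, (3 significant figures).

-11.4°

X_C = 1/(ωC) = 3680 Ω
Parallel: admittances add. Y = 1/R + jωC
Y = (0.00135 + j0.000272) S
|Y| = 0.00138 S → |Z| = 1/|Y| = 725 Ω, ∠Z = −∠Y = -11.4°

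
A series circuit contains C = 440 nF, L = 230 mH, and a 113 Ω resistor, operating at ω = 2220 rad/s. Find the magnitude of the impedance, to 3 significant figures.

X_L = ωL = 511 Ω
X_C = 1/(ωC) = 1020 Ω
Net reactance X = X_L − X_C = -513 Ω
Z = 113 − j513 Ω
|Z| = √(113² + 513²) = 525 Ω

525 Ω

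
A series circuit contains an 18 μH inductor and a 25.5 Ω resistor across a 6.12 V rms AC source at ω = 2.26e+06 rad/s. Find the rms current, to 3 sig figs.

127 mA

X_L = ωL = 40.7 Ω
Z = 25.5 + j40.7 Ω
|Z| = √(25.5² + 40.7²) = 48.0 Ω
I = V/|Z| = 6.12/48.0 = 127 mA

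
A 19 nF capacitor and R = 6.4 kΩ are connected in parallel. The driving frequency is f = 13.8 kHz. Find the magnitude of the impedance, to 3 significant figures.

604 Ω

ω = 2πf = 86710 rad/s
X_C = 1/(ωC) = 607 Ω
Parallel: admittances add. Y = 1/R + jωC
Y = (0.000156 + j0.00165) S
|Y| = 0.00165 S → |Z| = 1/|Y| = 604 Ω, ∠Z = −∠Y = -84.6°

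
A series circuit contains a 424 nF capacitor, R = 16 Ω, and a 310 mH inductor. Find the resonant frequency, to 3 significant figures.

439 Hz

ω₀ = 1/√(LC) = 1/√(0.31 × 4.24e-07) = 2758 rad/s
f₀ = ω₀/(2π) = 439 Hz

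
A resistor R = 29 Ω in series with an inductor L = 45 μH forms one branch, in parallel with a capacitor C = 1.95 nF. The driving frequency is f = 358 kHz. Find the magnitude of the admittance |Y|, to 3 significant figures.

ω = 2πf = 2.249e+06 rad/s
X_L = ωL = 101 Ω
X_C = 1/(ωC) = 228 Ω
Branch 1 (R+jX_L): Z₁ = 29.0 + j101 Ω, |Z₁| = 105 Ω
Branch 2 (−jX_C): Z₂ = −j228 Ω
Parallel: Z = Z₁Z₂/(Z₁+Z₂), |Z| = 185 Ω, ∠Z = 61.1°
|Y| = 1/|Z| = 5.42 mS

5.42 mS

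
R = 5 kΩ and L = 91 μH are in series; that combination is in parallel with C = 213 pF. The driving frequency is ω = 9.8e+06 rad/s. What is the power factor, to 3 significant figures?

0.0940

X_L = ωL = 892 Ω
X_C = 1/(ωC) = 479 Ω
Branch 1 (R+jX_L): Z₁ = 5000 + j892 Ω, |Z₁| = 5080 Ω
Branch 2 (−jX_C): Z₂ = −j479 Ω
Parallel: Z = Z₁Z₂/(Z₁+Z₂), |Z| = 485 Ω, ∠Z = -84.6°
cos φ = cos(-84.6°) = 0.0940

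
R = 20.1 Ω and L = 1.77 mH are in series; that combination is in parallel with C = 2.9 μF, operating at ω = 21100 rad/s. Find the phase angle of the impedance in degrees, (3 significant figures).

-74.5°

X_L = ωL = 37.3 Ω
X_C = 1/(ωC) = 16.3 Ω
Branch 1 (R+jX_L): Z₁ = 20.1 + j37.3 Ω, |Z₁| = 42.4 Ω
Branch 2 (−jX_C): Z₂ = −j16.3 Ω
Parallel: Z = Z₁Z₂/(Z₁+Z₂), |Z| = 23.8 Ω, ∠Z = -74.5°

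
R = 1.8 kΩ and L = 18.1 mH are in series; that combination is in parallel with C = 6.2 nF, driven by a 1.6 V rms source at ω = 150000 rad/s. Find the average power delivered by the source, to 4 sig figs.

434.3 μW

X_L = ωL = 2715 Ω
X_C = 1/(ωC) = 1075 Ω
Branch 1 (R+jX_L): Z₁ = 1800 + j2715 Ω, |Z₁| = 3257 Ω
Branch 2 (−jX_C): Z₂ = −j1075 Ω
Parallel: Z = Z₁Z₂/(Z₁+Z₂), |Z| = 1439 Ω, ∠Z = -75.88°
I = V/|Z| = 1.112 mA
P = VI cos φ = 1.6 × 0.001112 × cos(-75.88°) = 434.3 μW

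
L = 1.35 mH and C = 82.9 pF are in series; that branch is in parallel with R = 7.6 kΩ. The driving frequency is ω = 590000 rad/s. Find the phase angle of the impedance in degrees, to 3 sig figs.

-21.1°

X_L = ωL = 796 Ω
X_C = 1/(ωC) = 20400 Ω
Branch 1: Z₁ = R = 7600 Ω
Branch 2 (series LC): Z₂ = j(X_L − X_C) = −j19600 Ω
Parallel: Z = Z₁Z₂/(Z₁+Z₂), |Z| = 7090 Ω, ∠Z = -21.1°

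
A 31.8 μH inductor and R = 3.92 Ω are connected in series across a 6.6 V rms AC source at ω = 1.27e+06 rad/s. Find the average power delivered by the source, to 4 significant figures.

X_L = ωL = 40.39 Ω
Z = 3.920 + j40.39 Ω
|Z| = √(3.920² + 40.39²) = 40.58 Ω
∠Z = arctan(40.39/3.920) = 84.46°
I = V/|Z| = 162.7 mA
P = VI cos φ = 6.6 × 0.1627 × cos(84.46°) = 103.7 mW

103.7 mW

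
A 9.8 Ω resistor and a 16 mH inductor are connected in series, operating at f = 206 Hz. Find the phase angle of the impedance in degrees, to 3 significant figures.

ω = 2πf = 1294 rad/s
X_L = ωL = 20.7 Ω
Z = 9.80 + j20.7 Ω
|Z| = √(9.80² + 20.7²) = 22.9 Ω
∠Z = arctan(20.7/9.80) = 64.7°

64.7°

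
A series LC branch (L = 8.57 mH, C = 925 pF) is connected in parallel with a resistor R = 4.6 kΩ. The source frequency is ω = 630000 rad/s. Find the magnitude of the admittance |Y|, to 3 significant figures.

348 μS

X_L = ωL = 5400 Ω
X_C = 1/(ωC) = 1720 Ω
Branch 1: Z₁ = R = 4600 Ω
Branch 2 (series LC): Z₂ = j(X_L − X_C) = j3680 Ω
Parallel: Z = Z₁Z₂/(Z₁+Z₂), |Z| = 2880 Ω, ∠Z = 51.3°
|Y| = 1/|Z| = 348 μS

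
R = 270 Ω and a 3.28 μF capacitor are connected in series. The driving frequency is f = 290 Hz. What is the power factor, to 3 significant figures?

0.850

ω = 2πf = 1822 rad/s
X_C = 1/(ωC) = 167 Ω
Z = 270 − j167 Ω
|Z| = √(270² + 167²) = 318 Ω
∠Z = arctan(-167/270) = -31.8°
cos φ = cos(-31.8°) = 0.850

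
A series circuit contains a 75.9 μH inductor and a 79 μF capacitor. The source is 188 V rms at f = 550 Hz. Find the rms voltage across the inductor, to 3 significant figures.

ω = 2πf = 3456 rad/s
X_L = ωL = 0.262 Ω
X_C = 1/(ωC) = 3.66 Ω
Net reactance X = X_L − X_C = -3.40 Ω
Z = − j3.40 Ω
|Z| = √(0² + 3.40²) = 3.40 Ω
I = V/|Z| = 55.3 A
V_L = I·|Z_L| = 55.3 × 0.262 = 14.5 V

14.5 V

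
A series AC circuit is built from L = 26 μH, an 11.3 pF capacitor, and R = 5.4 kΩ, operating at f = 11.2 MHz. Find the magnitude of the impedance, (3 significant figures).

ω = 2πf = 7.037e+07 rad/s
X_L = ωL = 1830 Ω
X_C = 1/(ωC) = 1260 Ω
Net reactance X = X_L − X_C = 572 Ω
Z = 5400 + j572 Ω
|Z| = √(5400² + 572²) = 5430 Ω

5430 Ω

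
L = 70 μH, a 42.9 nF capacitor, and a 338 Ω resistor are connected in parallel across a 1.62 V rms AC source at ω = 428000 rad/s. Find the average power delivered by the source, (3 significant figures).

7.76 mW

X_L = ωL = 30.0 Ω
X_C = 1/(ωC) = 54.5 Ω
Parallel: admittances add. Y = 1/R + 1/(jωL) + jωC
Y = (0.00296 − j0.0150) S
|Y| = 0.0153 S → |Z| = 1/|Y| = 65.3 Ω, ∠Z = −∠Y = 78.9°
I = V/|Z| = 24.8 mA
P = VI cos φ = 1.62 × 0.0248 × cos(78.9°) = 7.76 mW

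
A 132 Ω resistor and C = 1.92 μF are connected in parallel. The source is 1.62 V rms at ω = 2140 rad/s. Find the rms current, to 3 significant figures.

X_C = 1/(ωC) = 243 Ω
Parallel: admittances add. Y = 1/R + jωC
Y = (0.00758 + j0.00411) S
|Y| = 0.00862 S → |Z| = 1/|Y| = 116 Ω, ∠Z = −∠Y = -28.5°
I = V/|Z| = 1.62/116 = 14.0 mA

14.0 mA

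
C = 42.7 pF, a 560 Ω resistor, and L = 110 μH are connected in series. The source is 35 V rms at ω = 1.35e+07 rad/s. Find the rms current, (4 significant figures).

X_L = ωL = 1485 Ω
X_C = 1/(ωC) = 1735 Ω
Net reactance X = X_L − X_C = -249.8 Ω
Z = 560.0 − j249.8 Ω
|Z| = √(560.0² + 249.8²) = 613.2 Ω
I = V/|Z| = 35/613.2 = 57.08 mA

57.08 mA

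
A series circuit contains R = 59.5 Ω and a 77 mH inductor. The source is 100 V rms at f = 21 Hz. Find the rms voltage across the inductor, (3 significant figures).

ω = 2πf = 131.9 rad/s
X_L = ωL = 10.2 Ω
Z = 59.5 + j10.2 Ω
|Z| = √(59.5² + 10.2²) = 60.4 Ω
I = V/|Z| = 1.66 A
V_L = I·|Z_L| = 1.66 × 10.2 = 16.8 V

16.8 V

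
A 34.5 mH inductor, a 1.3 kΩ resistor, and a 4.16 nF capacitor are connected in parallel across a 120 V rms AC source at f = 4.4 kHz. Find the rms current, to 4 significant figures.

ω = 2πf = 27650 rad/s
X_L = ωL = 953.8 Ω
X_C = 1/(ωC) = 8695 Ω
Parallel: admittances add. Y = 1/R + 1/(jωL) + jωC
Y = (0.0007692 − j0.0009334) S
|Y| = 0.001210 S → |Z| = 1/|Y| = 826.7 Ω, ∠Z = −∠Y = 50.51°
I = V/|Z| = 120/826.7 = 145.1 mA

145.1 mA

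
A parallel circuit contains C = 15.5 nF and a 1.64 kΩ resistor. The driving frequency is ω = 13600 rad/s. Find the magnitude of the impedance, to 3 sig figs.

1550 Ω

X_C = 1/(ωC) = 4740 Ω
Parallel: admittances add. Y = 1/R + jωC
Y = (0.000610 + j0.000211) S
|Y| = 0.000645 S → |Z| = 1/|Y| = 1550 Ω, ∠Z = −∠Y = -19.1°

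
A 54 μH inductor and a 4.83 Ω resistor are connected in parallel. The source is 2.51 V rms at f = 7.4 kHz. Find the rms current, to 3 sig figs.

ω = 2πf = 46500 rad/s
X_L = ωL = 2.51 Ω
Parallel: admittances add. Y = 1/R + 1/(jωL)
Y = (0.207 − j0.398) S
|Y| = 0.449 S → |Z| = 1/|Y| = 2.23 Ω, ∠Z = −∠Y = 62.5°
I = V/|Z| = 2.51/2.23 = 1.13 A

1.13 A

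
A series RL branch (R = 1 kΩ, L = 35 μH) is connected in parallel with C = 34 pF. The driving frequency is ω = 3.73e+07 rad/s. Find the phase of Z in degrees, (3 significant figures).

-64.8°

X_L = ωL = 1310 Ω
X_C = 1/(ωC) = 789 Ω
Branch 1 (R+jX_L): Z₁ = 1000 + j1310 Ω, |Z₁| = 1640 Ω
Branch 2 (−jX_C): Z₂ = −j789 Ω
Parallel: Z = Z₁Z₂/(Z₁+Z₂), |Z| = 1150 Ω, ∠Z = -64.8°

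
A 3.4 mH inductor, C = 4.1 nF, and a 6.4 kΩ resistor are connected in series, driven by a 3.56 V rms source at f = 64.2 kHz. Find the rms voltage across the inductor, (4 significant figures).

0.7575 V

ω = 2πf = 403400 rad/s
X_L = ωL = 1371 Ω
X_C = 1/(ωC) = 604.6 Ω
Net reactance X = X_L − X_C = 766.8 Ω
Z = 6400 + j766.8 Ω
|Z| = √(6400² + 766.8²) = 6446 Ω
I = V/|Z| = 552.3 μA
V_L = I·|Z_L| = 0.0005523 × 1371 = 0.7575 V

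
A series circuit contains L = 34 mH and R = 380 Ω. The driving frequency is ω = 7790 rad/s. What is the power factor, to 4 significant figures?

0.8204

X_L = ωL = 264.9 Ω
Z = 380.0 + j264.9 Ω
|Z| = √(380.0² + 264.9²) = 463.2 Ω
∠Z = arctan(264.9/380.0) = 34.88°
cos φ = cos(34.88°) = 0.8204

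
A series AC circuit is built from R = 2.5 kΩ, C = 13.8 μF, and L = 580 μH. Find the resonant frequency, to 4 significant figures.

ω₀ = 1/√(LC) = 1/√(0.00058 × 1.38e-05) = 11180 rad/s
f₀ = ω₀/(2π) = 1.779 kHz

1.779 kHz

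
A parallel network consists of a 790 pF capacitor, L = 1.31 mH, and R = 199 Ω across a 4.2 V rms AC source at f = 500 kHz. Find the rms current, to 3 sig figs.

23.1 mA

ω = 2πf = 3.142e+06 rad/s
X_L = ωL = 4120 Ω
X_C = 1/(ωC) = 403 Ω
Parallel: admittances add. Y = 1/R + 1/(jωL) + jωC
Y = (0.00503 + j0.00224) S
|Y| = 0.00550 S → |Z| = 1/|Y| = 182 Ω, ∠Z = −∠Y = -24.0°
I = V/|Z| = 4.2/182 = 23.1 mA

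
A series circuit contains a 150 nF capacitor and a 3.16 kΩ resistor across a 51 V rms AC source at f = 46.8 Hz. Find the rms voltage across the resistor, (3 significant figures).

ω = 2πf = 294.1 rad/s
X_C = 1/(ωC) = 22700 Ω
Z = 3160 − j22700 Ω
|Z| = √(3160² + 22700²) = 22900 Ω
I = V/|Z| = 2.23 mA
V_R = I·|Z_R| = 0.00223 × 3160 = 7.04 V

7.04 V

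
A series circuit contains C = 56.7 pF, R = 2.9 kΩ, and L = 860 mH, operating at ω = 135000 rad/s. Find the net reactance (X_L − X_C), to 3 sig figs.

-14500 Ω

X_L = ωL = 116000 Ω
X_C = 1/(ωC) = 131000 Ω
X = 116000 − 131000 = -14500 Ω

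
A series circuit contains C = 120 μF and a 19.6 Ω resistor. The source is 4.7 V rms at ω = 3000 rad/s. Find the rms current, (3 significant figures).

237 mA

X_C = 1/(ωC) = 2.78 Ω
Z = 19.6 − j2.78 Ω
|Z| = √(19.6² + 2.78²) = 19.8 Ω
I = V/|Z| = 4.7/19.8 = 237 mA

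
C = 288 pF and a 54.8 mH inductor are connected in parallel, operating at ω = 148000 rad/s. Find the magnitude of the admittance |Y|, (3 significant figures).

80.7 μS

X_L = ωL = 8110 Ω
X_C = 1/(ωC) = 23500 Ω
Parallel: admittances add. Y = 1/(jωL) + jωC
Y = (0 − j8.07e-05) S
|Y| = 8.07e-05 S → |Z| = 1/|Y| = 12400 Ω, ∠Z = −∠Y = 90.0°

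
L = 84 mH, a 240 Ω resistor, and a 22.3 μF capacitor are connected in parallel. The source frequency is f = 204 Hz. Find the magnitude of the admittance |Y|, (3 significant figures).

19.7 mS

ω = 2πf = 1282 rad/s
X_L = ωL = 108 Ω
X_C = 1/(ωC) = 35.0 Ω
Parallel: admittances add. Y = 1/R + 1/(jωL) + jωC
Y = (0.00417 + j0.0193) S
|Y| = 0.0197 S → |Z| = 1/|Y| = 50.7 Ω, ∠Z = −∠Y = -77.8°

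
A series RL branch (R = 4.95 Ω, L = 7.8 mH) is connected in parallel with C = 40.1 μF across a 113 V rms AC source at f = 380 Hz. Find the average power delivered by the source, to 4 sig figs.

ω = 2πf = 2388 rad/s
X_L = ωL = 18.62 Ω
X_C = 1/(ωC) = 10.44 Ω
Branch 1 (R+jX_L): Z₁ = 4.950 + j18.62 Ω, |Z₁| = 19.27 Ω
Branch 2 (−jX_C): Z₂ = −j10.44 Ω
Parallel: Z = Z₁Z₂/(Z₁+Z₂), |Z| = 21.05 Ω, ∠Z = -73.70°
I = V/|Z| = 5.367 A
P = VI cos φ = 113 × 5.367 × cos(-73.70°) = 170.2 W

170.2 W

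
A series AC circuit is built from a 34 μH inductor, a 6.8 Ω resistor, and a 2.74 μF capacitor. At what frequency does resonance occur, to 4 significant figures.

ω₀ = 1/√(LC) = 1/√(3.4e-05 × 2.74e-06) = 103600 rad/s
f₀ = ω₀/(2π) = 16.49 kHz

16.49 kHz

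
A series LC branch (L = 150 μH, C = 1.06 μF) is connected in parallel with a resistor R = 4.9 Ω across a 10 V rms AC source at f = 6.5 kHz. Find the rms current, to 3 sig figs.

2.12 A

ω = 2πf = 40840 rad/s
X_L = ωL = 6.13 Ω
X_C = 1/(ωC) = 23.1 Ω
Branch 1: Z₁ = R = 4.90 Ω
Branch 2 (series LC): Z₂ = j(X_L − X_C) = −j17.0 Ω
Parallel: Z = Z₁Z₂/(Z₁+Z₂), |Z| = 4.71 Ω, ∠Z = -16.1°
I = V/|Z| = 10/4.71 = 2.12 A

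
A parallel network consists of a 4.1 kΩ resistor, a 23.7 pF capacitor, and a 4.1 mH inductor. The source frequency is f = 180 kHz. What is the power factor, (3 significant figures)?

ω = 2πf = 1.131e+06 rad/s
X_L = ωL = 4640 Ω
X_C = 1/(ωC) = 37300 Ω
Parallel: admittances add. Y = 1/R + 1/(jωL) + jωC
Y = (0.000244 − j0.000189) S
|Y| = 0.000308 S → |Z| = 1/|Y| = 3240 Ω, ∠Z = −∠Y = 37.8°
cos φ = cos(37.8°) = 0.791

0.791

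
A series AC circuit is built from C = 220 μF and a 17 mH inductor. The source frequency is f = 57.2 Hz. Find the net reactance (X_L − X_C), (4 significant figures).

-6.538 Ω

ω = 2πf = 359.4 rad/s
X_L = ωL = 6.110 Ω
X_C = 1/(ωC) = 12.65 Ω
X = 6.110 − 12.65 = -6.538 Ω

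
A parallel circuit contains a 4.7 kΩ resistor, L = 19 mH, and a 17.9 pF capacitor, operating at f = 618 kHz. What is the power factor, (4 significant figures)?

0.9671

ω = 2πf = 3.883e+06 rad/s
X_L = ωL = 73780 Ω
X_C = 1/(ωC) = 14390 Ω
Parallel: admittances add. Y = 1/R + 1/(jωL) + jωC
Y = (0.0002128 + j5.595e-05) S
|Y| = 0.0002200 S → |Z| = 1/|Y| = 4545 Ω, ∠Z = −∠Y = -14.73°
cos φ = cos(-14.73°) = 0.9671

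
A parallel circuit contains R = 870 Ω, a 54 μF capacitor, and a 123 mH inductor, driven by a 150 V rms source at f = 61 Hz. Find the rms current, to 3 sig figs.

ω = 2πf = 383.3 rad/s
X_L = ωL = 47.1 Ω
X_C = 1/(ωC) = 48.3 Ω
Parallel: admittances add. Y = 1/R + 1/(jωL) + jωC
Y = (0.00115 − j0.000515) S
|Y| = 0.00126 S → |Z| = 1/|Y| = 794 Ω, ∠Z = −∠Y = 24.1°
I = V/|Z| = 150/794 = 189 mA

189 mA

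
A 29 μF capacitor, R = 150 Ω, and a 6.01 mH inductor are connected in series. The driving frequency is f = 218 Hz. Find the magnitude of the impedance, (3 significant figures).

151 Ω

ω = 2πf = 1370 rad/s
X_L = ωL = 8.23 Ω
X_C = 1/(ωC) = 25.2 Ω
Net reactance X = X_L − X_C = -16.9 Ω
Z = 150 − j16.9 Ω
|Z| = √(150² + 16.9²) = 151 Ω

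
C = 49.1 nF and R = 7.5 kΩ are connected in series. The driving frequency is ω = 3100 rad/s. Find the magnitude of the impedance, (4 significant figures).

9971 Ω

X_C = 1/(ωC) = 6570 Ω
Z = 7500 − j6570 Ω
|Z| = √(7500² + 6570²) = 9971 Ω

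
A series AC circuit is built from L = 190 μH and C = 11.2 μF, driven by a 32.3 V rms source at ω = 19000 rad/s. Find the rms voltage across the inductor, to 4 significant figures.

X_L = ωL = 3.610 Ω
X_C = 1/(ωC) = 4.699 Ω
Net reactance X = X_L − X_C = -1.089 Ω
Z = − j1.089 Ω
|Z| = √(0² + 1.089²) = 1.089 Ω
I = V/|Z| = 29.65 A
V_L = I·|Z_L| = 29.65 × 3.610 = 107.0 V

107.0 V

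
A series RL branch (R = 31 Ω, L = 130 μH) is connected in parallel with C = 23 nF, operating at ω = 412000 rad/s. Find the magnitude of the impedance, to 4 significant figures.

X_L = ωL = 53.56 Ω
X_C = 1/(ωC) = 105.5 Ω
Branch 1 (R+jX_L): Z₁ = 31.00 + j53.56 Ω, |Z₁| = 61.88 Ω
Branch 2 (−jX_C): Z₂ = −j105.5 Ω
Parallel: Z = Z₁Z₂/(Z₁+Z₂), |Z| = 107.9 Ω, ∠Z = 29.12°

107.9 Ω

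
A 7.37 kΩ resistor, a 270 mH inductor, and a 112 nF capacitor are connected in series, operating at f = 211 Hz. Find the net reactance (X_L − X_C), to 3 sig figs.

-6380 Ω

ω = 2πf = 1326 rad/s
X_L = ωL = 358 Ω
X_C = 1/(ωC) = 6730 Ω
X = 358 − 6730 = -6380 Ω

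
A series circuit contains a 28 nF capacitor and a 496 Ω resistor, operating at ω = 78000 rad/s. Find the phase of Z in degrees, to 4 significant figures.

X_C = 1/(ωC) = 457.9 Ω
Z = 496.0 − j457.9 Ω
|Z| = √(496.0² + 457.9²) = 675.0 Ω
∠Z = arctan(-457.9/496.0) = -42.71°

-42.71°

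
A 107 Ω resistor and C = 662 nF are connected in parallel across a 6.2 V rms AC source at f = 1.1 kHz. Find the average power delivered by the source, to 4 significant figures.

359.3 mW

ω = 2πf = 6912 rad/s
X_C = 1/(ωC) = 218.6 Ω
Parallel: admittances add. Y = 1/R + jωC
Y = (0.009346 + j0.004575) S
|Y| = 0.01041 S → |Z| = 1/|Y| = 96.10 Ω, ∠Z = −∠Y = -26.08°
I = V/|Z| = 64.52 mA
P = VI cos φ = 6.2 × 0.06452 × cos(-26.08°) = 359.3 mW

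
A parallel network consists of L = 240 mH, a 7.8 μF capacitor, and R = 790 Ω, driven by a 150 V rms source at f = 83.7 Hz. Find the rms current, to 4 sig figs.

ω = 2πf = 525.9 rad/s
X_L = ωL = 126.2 Ω
X_C = 1/(ωC) = 243.8 Ω
Parallel: admittances add. Y = 1/R + 1/(jωL) + jωC
Y = (0.001266 − j0.003821) S
|Y| = 0.004025 S → |Z| = 1/|Y| = 248.4 Ω, ∠Z = −∠Y = 71.67°
I = V/|Z| = 150/248.4 = 603.8 mA

603.8 mA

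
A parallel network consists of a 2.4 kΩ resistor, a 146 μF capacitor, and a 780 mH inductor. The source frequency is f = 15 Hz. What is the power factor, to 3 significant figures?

0.936

ω = 2πf = 94.25 rad/s
X_L = ωL = 73.5 Ω
X_C = 1/(ωC) = 72.7 Ω
Parallel: admittances add. Y = 1/R + 1/(jωL) + jωC
Y = (0.000417 + j0.000157) S
|Y| = 0.000445 S → |Z| = 1/|Y| = 2250 Ω, ∠Z = −∠Y = -20.7°
cos φ = cos(-20.7°) = 0.936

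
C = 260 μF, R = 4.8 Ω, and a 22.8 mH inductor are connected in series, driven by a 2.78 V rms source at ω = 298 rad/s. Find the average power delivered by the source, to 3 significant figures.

X_L = ωL = 6.79 Ω
X_C = 1/(ωC) = 12.9 Ω
Net reactance X = X_L − X_C = -6.11 Ω
Z = 4.80 − j6.11 Ω
|Z| = √(4.80² + 6.11²) = 7.77 Ω
∠Z = arctan(-6.11/4.80) = -51.9°
I = V/|Z| = 358 mA
P = VI cos φ = 2.78 × 0.358 × cos(-51.9°) = 614 mW

614 mW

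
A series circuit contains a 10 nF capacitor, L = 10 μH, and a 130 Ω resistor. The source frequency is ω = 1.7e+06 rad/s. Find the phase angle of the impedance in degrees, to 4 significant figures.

-17.83°

X_L = ωL = 17.00 Ω
X_C = 1/(ωC) = 58.82 Ω
Net reactance X = X_L − X_C = -41.82 Ω
Z = 130.0 − j41.82 Ω
|Z| = √(130.0² + 41.82²) = 136.6 Ω
∠Z = arctan(-41.82/130.0) = -17.83°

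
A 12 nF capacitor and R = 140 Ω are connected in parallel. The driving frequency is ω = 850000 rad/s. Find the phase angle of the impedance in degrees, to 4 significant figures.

-55.00°

X_C = 1/(ωC) = 98.04 Ω
Parallel: admittances add. Y = 1/R + jωC
Y = (0.007143 + j0.01020) S
|Y| = 0.01245 S → |Z| = 1/|Y| = 80.31 Ω, ∠Z = −∠Y = -55.00°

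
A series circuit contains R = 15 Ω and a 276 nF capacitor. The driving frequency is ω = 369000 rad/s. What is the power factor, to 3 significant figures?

0.837

X_C = 1/(ωC) = 9.82 Ω
Z = 15.0 − j9.82 Ω
|Z| = √(15.0² + 9.82²) = 17.9 Ω
∠Z = arctan(-9.82/15.0) = -33.2°
cos φ = cos(-33.2°) = 0.837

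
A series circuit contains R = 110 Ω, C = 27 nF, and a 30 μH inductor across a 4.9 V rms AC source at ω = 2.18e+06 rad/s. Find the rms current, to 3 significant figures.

40.8 mA

X_L = ωL = 65.4 Ω
X_C = 1/(ωC) = 17.0 Ω
Net reactance X = X_L − X_C = 48.4 Ω
Z = 110 + j48.4 Ω
|Z| = √(110² + 48.4²) = 120 Ω
I = V/|Z| = 4.9/120 = 40.8 mA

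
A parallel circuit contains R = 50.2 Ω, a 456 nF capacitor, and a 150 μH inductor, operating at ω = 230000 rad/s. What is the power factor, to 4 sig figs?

X_L = ωL = 34.50 Ω
X_C = 1/(ωC) = 9.535 Ω
Parallel: admittances add. Y = 1/R + 1/(jωL) + jωC
Y = (0.01992 + j0.07589) S
|Y| = 0.07847 S → |Z| = 1/|Y| = 12.74 Ω, ∠Z = −∠Y = -75.29°
cos φ = cos(-75.29°) = 0.2539

0.2539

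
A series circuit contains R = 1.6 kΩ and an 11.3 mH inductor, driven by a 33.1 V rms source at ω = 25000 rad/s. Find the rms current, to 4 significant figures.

X_L = ωL = 282.5 Ω
Z = 1600 + j282.5 Ω
|Z| = √(1600² + 282.5²) = 1625 Ω
I = V/|Z| = 33.1/1625 = 20.37 mA

20.37 mA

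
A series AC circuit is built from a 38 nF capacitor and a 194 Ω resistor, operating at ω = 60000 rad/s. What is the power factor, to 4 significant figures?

0.4045

X_C = 1/(ωC) = 438.6 Ω
Z = 194.0 − j438.6 Ω
|Z| = √(194.0² + 438.6²) = 479.6 Ω
∠Z = arctan(-438.6/194.0) = -66.14°
cos φ = cos(-66.14°) = 0.4045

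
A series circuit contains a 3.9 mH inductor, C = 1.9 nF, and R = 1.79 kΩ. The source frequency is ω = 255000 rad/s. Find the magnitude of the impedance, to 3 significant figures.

X_L = ωL = 994 Ω
X_C = 1/(ωC) = 2060 Ω
Net reactance X = X_L − X_C = -1070 Ω
Z = 1790 − j1070 Ω
|Z| = √(1790² + 1070²) = 2090 Ω

2090 Ω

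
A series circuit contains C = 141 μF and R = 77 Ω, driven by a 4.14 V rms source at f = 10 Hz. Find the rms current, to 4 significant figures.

30.30 mA

ω = 2πf = 62.83 rad/s
X_C = 1/(ωC) = 112.9 Ω
Z = 77.00 − j112.9 Ω
|Z| = √(77.00² + 112.9²) = 136.6 Ω
I = V/|Z| = 4.14/136.6 = 30.30 mA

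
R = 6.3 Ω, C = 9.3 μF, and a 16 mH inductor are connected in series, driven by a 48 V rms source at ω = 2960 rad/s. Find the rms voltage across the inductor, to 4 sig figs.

178.9 V

X_L = ωL = 47.36 Ω
X_C = 1/(ωC) = 36.33 Ω
Net reactance X = X_L − X_C = 11.03 Ω
Z = 6.300 + j11.03 Ω
|Z| = √(6.300² + 11.03²) = 12.71 Ω
I = V/|Z| = 3.778 A
V_L = I·|Z_L| = 3.778 × 47.36 = 178.9 V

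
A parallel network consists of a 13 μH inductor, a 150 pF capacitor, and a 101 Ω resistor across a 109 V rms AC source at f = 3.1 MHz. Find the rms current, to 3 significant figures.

ω = 2πf = 1.948e+07 rad/s
X_L = ωL = 253 Ω
X_C = 1/(ωC) = 342 Ω
Parallel: admittances add. Y = 1/R + 1/(jωL) + jωC
Y = (0.00990 − j0.00103) S
|Y| = 0.00995 S → |Z| = 1/|Y| = 100 Ω, ∠Z = −∠Y = 5.93°
I = V/|Z| = 109/100 = 1.09 A

1.09 A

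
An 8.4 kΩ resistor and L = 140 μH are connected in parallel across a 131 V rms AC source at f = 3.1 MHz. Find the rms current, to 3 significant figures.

50.5 mA

ω = 2πf = 1.948e+07 rad/s
X_L = ωL = 2730 Ω
Parallel: admittances add. Y = 1/R + 1/(jωL)
Y = (0.000119 − j0.000367) S
|Y| = 0.000386 S → |Z| = 1/|Y| = 2590 Ω, ∠Z = −∠Y = 72.0°
I = V/|Z| = 131/2590 = 50.5 mA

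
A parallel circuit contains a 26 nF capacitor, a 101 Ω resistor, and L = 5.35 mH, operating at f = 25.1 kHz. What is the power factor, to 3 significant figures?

ω = 2πf = 157700 rad/s
X_L = ωL = 844 Ω
X_C = 1/(ωC) = 244 Ω
Parallel: admittances add. Y = 1/R + 1/(jωL) + jωC
Y = (0.00990 + j0.00292) S
|Y| = 0.0103 S → |Z| = 1/|Y| = 96.9 Ω, ∠Z = −∠Y = -16.4°
cos φ = cos(-16.4°) = 0.959

0.959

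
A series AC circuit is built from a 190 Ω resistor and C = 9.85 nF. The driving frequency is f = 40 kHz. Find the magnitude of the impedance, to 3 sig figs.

446 Ω

ω = 2πf = 251300 rad/s
X_C = 1/(ωC) = 404 Ω
Z = 190 − j404 Ω
|Z| = √(190² + 404²) = 446 Ω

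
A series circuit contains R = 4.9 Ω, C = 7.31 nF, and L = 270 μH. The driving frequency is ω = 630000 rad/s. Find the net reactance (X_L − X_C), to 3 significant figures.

X_L = ωL = 170 Ω
X_C = 1/(ωC) = 217 Ω
X = 170 − 217 = -47.0 Ω

-47.0 Ω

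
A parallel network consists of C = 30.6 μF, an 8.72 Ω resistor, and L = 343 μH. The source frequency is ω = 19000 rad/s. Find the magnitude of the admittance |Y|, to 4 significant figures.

443.1 mS

X_L = ωL = 6.517 Ω
X_C = 1/(ωC) = 1.720 Ω
Parallel: admittances add. Y = 1/R + 1/(jωL) + jωC
Y = (0.1147 + j0.4280) S
|Y| = 0.4431 S → |Z| = 1/|Y| = 2.257 Ω, ∠Z = −∠Y = -75.00°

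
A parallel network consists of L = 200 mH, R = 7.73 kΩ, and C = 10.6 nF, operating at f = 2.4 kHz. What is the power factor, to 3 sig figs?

0.602

ω = 2πf = 15080 rad/s
X_L = ωL = 3020 Ω
X_C = 1/(ωC) = 6260 Ω
Parallel: admittances add. Y = 1/R + 1/(jωL) + jωC
Y = (0.000129 − j0.000172) S
|Y| = 0.000215 S → |Z| = 1/|Y| = 4650 Ω, ∠Z = −∠Y = 53.0°
cos φ = cos(53.0°) = 0.602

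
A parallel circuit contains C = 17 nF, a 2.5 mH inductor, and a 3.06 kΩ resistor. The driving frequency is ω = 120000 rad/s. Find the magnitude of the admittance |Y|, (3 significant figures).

X_L = ωL = 300 Ω
X_C = 1/(ωC) = 490 Ω
Parallel: admittances add. Y = 1/R + 1/(jωL) + jωC
Y = (0.000327 − j0.00129) S
|Y| = 0.00133 S → |Z| = 1/|Y| = 750 Ω, ∠Z = −∠Y = 75.8°

1.33 mS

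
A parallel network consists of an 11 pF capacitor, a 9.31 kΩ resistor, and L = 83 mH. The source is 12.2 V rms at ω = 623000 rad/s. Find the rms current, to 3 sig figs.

1.32 mA

X_L = ωL = 51700 Ω
X_C = 1/(ωC) = 146000 Ω
Parallel: admittances add. Y = 1/R + 1/(jωL) + jωC
Y = (0.000107 − j1.25e-05) S
|Y| = 0.000108 S → |Z| = 1/|Y| = 9250 Ω, ∠Z = −∠Y = 6.63°
I = V/|Z| = 12.2/9250 = 1.32 mA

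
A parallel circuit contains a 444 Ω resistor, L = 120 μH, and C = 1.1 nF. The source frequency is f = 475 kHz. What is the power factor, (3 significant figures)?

ω = 2πf = 2.985e+06 rad/s
X_L = ωL = 358 Ω
X_C = 1/(ωC) = 305 Ω
Parallel: admittances add. Y = 1/R + 1/(jωL) + jωC
Y = (0.00225 + j0.000491) S
|Y| = 0.00231 S → |Z| = 1/|Y| = 434 Ω, ∠Z = −∠Y = -12.3°
cos φ = cos(-12.3°) = 0.977

0.977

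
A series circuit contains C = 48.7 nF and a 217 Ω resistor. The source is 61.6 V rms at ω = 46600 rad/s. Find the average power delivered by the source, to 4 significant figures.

X_C = 1/(ωC) = 440.6 Ω
Z = 217.0 − j440.6 Ω
|Z| = √(217.0² + 440.6²) = 491.2 Ω
∠Z = arctan(-440.6/217.0) = -63.78°
I = V/|Z| = 125.4 mA
P = VI cos φ = 61.6 × 0.1254 × cos(-63.78°) = 3.413 W

3.413 W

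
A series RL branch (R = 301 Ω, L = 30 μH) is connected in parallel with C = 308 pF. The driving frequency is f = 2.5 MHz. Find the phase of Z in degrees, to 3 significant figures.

-73.9°

ω = 2πf = 1.571e+07 rad/s
X_L = ωL = 471 Ω
X_C = 1/(ωC) = 207 Ω
Branch 1 (R+jX_L): Z₁ = 301 + j471 Ω, |Z₁| = 559 Ω
Branch 2 (−jX_C): Z₂ = −j207 Ω
Parallel: Z = Z₁Z₂/(Z₁+Z₂), |Z| = 288 Ω, ∠Z = -73.9°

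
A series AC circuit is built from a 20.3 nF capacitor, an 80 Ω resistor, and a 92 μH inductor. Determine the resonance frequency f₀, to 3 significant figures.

ω₀ = 1/√(LC) = 1/√(9.2e-05 × 2.03e-08) = 731700 rad/s
f₀ = ω₀/(2π) = 116 kHz

116 kHz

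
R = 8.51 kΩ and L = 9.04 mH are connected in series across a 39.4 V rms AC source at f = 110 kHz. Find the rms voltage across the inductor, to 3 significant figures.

23.3 V

ω = 2πf = 691200 rad/s
X_L = ωL = 6250 Ω
Z = 8510 + j6250 Ω
|Z| = √(8510² + 6250²) = 10600 Ω
I = V/|Z| = 3.73 mA
V_L = I·|Z_L| = 0.00373 × 6250 = 23.3 V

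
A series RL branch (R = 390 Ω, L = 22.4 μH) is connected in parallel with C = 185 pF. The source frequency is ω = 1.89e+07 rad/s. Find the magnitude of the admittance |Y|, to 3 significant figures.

2.51 mS

X_L = ωL = 423 Ω
X_C = 1/(ωC) = 286 Ω
Branch 1 (R+jX_L): Z₁ = 390 + j423 Ω, |Z₁| = 576 Ω
Branch 2 (−jX_C): Z₂ = −j286 Ω
Parallel: Z = Z₁Z₂/(Z₁+Z₂), |Z| = 398 Ω, ∠Z = -62.1°
|Y| = 1/|Z| = 2.51 mS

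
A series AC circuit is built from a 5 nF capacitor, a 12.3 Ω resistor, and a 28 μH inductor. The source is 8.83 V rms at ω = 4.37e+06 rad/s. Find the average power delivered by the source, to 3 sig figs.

X_L = ωL = 122 Ω
X_C = 1/(ωC) = 45.8 Ω
Net reactance X = X_L − X_C = 76.6 Ω
Z = 12.3 + j76.6 Ω
|Z| = √(12.3² + 76.6²) = 77.6 Ω
∠Z = arctan(76.6/12.3) = 80.9°
I = V/|Z| = 114 mA
P = VI cos φ = 8.83 × 0.114 × cos(80.9°) = 159 mW

159 mW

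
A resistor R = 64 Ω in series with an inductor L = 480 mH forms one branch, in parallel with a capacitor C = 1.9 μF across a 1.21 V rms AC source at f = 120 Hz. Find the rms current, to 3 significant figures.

ω = 2πf = 754.0 rad/s
X_L = ωL = 362 Ω
X_C = 1/(ωC) = 698 Ω
Branch 1 (R+jX_L): Z₁ = 64.0 + j362 Ω, |Z₁| = 368 Ω
Branch 2 (−jX_C): Z₂ = −j698 Ω
Parallel: Z = Z₁Z₂/(Z₁+Z₂), |Z| = 750 Ω, ∠Z = 69.2°
I = V/|Z| = 1.21/750 = 1.61 mA

1.61 mA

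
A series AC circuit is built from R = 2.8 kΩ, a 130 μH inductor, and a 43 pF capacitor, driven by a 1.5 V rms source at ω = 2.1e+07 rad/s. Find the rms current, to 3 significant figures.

464 μA

X_L = ωL = 2730 Ω
X_C = 1/(ωC) = 1110 Ω
Net reactance X = X_L − X_C = 1620 Ω
Z = 2800 + j1620 Ω
|Z| = √(2800² + 1620²) = 3240 Ω
I = V/|Z| = 1.5/3240 = 464 μA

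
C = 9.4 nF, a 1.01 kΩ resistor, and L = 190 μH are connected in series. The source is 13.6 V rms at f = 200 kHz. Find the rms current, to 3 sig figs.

13.3 mA

ω = 2πf = 1.257e+06 rad/s
X_L = ωL = 239 Ω
X_C = 1/(ωC) = 84.7 Ω
Net reactance X = X_L − X_C = 154 Ω
Z = 1010 + j154 Ω
|Z| = √(1010² + 154²) = 1020 Ω
I = V/|Z| = 13.6/1020 = 13.3 mA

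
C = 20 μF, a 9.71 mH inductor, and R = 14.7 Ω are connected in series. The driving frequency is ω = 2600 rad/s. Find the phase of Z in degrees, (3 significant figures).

22.3°

X_L = ωL = 25.2 Ω
X_C = 1/(ωC) = 19.2 Ω
Net reactance X = X_L − X_C = 6.02 Ω
Z = 14.7 + j6.02 Ω
|Z| = √(14.7² + 6.02²) = 15.9 Ω
∠Z = arctan(6.02/14.7) = 22.3°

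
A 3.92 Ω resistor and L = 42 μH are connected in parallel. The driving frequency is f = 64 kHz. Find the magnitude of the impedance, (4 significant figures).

ω = 2πf = 402100 rad/s
X_L = ωL = 16.89 Ω
Parallel: admittances add. Y = 1/R + 1/(jωL)
Y = (0.2551 − j0.05921) S
|Y| = 0.2619 S → |Z| = 1/|Y| = 3.818 Ω, ∠Z = −∠Y = 13.07°

3.818 Ω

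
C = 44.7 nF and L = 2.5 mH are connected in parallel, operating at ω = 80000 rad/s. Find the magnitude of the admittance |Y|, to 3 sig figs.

X_L = ωL = 200 Ω
X_C = 1/(ωC) = 280 Ω
Parallel: admittances add. Y = 1/(jωL) + jωC
Y = (0 − j0.00142) S
|Y| = 0.00142 S → |Z| = 1/|Y| = 702 Ω, ∠Z = −∠Y = 90.0°

1.42 mS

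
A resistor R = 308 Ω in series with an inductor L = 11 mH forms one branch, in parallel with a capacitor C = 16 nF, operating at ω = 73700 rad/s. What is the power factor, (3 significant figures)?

0.971

X_L = ωL = 811 Ω
X_C = 1/(ωC) = 848 Ω
Branch 1 (R+jX_L): Z₁ = 308 + j811 Ω, |Z₁| = 867 Ω
Branch 2 (−jX_C): Z₂ = −j848 Ω
Parallel: Z = Z₁Z₂/(Z₁+Z₂), |Z| = 2370 Ω, ∠Z = -13.9°
cos φ = cos(-13.9°) = 0.971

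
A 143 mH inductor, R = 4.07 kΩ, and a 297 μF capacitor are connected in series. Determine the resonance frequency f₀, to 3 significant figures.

24.4 Hz

ω₀ = 1/√(LC) = 1/√(0.143 × 0.000297) = 153.4 rad/s
f₀ = ω₀/(2π) = 24.4 Hz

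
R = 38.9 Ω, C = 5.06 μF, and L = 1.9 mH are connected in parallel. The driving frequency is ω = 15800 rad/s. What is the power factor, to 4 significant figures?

0.4827

X_L = ωL = 30.02 Ω
X_C = 1/(ωC) = 12.51 Ω
Parallel: admittances add. Y = 1/R + 1/(jωL) + jωC
Y = (0.02571 + j0.04664) S
|Y| = 0.05325 S → |Z| = 1/|Y| = 18.78 Ω, ∠Z = −∠Y = -61.14°
cos φ = cos(-61.14°) = 0.4827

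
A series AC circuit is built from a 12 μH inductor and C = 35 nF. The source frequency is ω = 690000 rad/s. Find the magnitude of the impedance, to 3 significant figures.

33.1 Ω

X_L = ωL = 8.28 Ω
X_C = 1/(ωC) = 41.4 Ω
Net reactance X = X_L − X_C = -33.1 Ω
Z = − j33.1 Ω
|Z| = √(0² + 33.1²) = 33.1 Ω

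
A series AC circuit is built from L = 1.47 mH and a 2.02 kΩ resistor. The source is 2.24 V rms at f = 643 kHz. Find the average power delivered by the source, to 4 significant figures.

257.6 μW

ω = 2πf = 4.04e+06 rad/s
X_L = ωL = 5939 Ω
Z = 2020 + j5939 Ω
|Z| = √(2020² + 5939²) = 6273 Ω
∠Z = arctan(5939/2020) = 71.22°
I = V/|Z| = 357.1 μA
P = VI cos φ = 2.24 × 0.0003571 × cos(71.22°) = 257.6 μW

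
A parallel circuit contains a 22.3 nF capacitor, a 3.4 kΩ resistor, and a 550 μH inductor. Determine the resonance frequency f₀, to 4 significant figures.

45.45 kHz

ω₀ = 1/√(LC) = 1/√(0.00055 × 2.23e-08) = 285500 rad/s
f₀ = ω₀/(2π) = 45.45 kHz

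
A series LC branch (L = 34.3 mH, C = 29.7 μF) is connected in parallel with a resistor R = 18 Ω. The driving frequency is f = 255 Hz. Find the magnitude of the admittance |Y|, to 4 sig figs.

ω = 2πf = 1602 rad/s
X_L = ωL = 54.96 Ω
X_C = 1/(ωC) = 21.01 Ω
Branch 1: Z₁ = R = 18.00 Ω
Branch 2 (series LC): Z₂ = j(X_L − X_C) = j33.94 Ω
Parallel: Z = Z₁Z₂/(Z₁+Z₂), |Z| = 15.90 Ω, ∠Z = 27.94°
|Y| = 1/|Z| = 62.88 mS

62.88 mS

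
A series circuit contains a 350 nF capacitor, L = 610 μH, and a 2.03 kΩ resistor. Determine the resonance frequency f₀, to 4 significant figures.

ω₀ = 1/√(LC) = 1/√(0.00061 × 3.5e-07) = 68440 rad/s
f₀ = ω₀/(2π) = 10.89 kHz

10.89 kHz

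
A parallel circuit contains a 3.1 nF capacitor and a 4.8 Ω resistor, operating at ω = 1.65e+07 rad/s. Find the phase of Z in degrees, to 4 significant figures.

X_C = 1/(ωC) = 19.55 Ω
Parallel: admittances add. Y = 1/R + jωC
Y = (0.2083 + j0.05115) S
|Y| = 0.2145 S → |Z| = 1/|Y| = 4.662 Ω, ∠Z = −∠Y = -13.79°

-13.79°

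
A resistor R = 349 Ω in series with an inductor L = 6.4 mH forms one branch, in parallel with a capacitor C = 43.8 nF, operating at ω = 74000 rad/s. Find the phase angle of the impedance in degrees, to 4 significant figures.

X_L = ωL = 473.6 Ω
X_C = 1/(ωC) = 308.5 Ω
Branch 1 (R+jX_L): Z₁ = 349.0 + j473.6 Ω, |Z₁| = 588.3 Ω
Branch 2 (−jX_C): Z₂ = −j308.5 Ω
Parallel: Z = Z₁Z₂/(Z₁+Z₂), |Z| = 470.1 Ω, ∠Z = -61.70°

-61.70°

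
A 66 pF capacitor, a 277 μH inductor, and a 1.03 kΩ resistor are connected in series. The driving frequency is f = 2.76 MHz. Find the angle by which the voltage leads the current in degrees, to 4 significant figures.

ω = 2πf = 1.734e+07 rad/s
X_L = ωL = 4804 Ω
X_C = 1/(ωC) = 873.7 Ω
Net reactance X = X_L − X_C = 3930 Ω
Z = 1030 + j3930 Ω
|Z| = √(1030² + 3930²) = 4063 Ω
∠Z = arctan(3930/1030) = 75.31°

75.31°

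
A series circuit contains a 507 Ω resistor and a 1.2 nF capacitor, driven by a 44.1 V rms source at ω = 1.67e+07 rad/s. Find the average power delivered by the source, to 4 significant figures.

3.799 W

X_C = 1/(ωC) = 49.90 Ω
Z = 507.0 − j49.90 Ω
|Z| = √(507.0² + 49.90²) = 509.4 Ω
∠Z = arctan(-49.90/507.0) = -5.621°
I = V/|Z| = 86.56 mA
P = VI cos φ = 44.1 × 0.08656 × cos(-5.621°) = 3.799 W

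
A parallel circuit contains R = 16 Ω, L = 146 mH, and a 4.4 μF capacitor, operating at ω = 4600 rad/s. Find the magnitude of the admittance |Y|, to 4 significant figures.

X_L = ωL = 671.6 Ω
X_C = 1/(ωC) = 49.41 Ω
Parallel: admittances add. Y = 1/R + 1/(jωL) + jωC
Y = (0.06250 + j0.01875) S
|Y| = 0.06525 S → |Z| = 1/|Y| = 15.33 Ω, ∠Z = −∠Y = -16.70°

65.25 mS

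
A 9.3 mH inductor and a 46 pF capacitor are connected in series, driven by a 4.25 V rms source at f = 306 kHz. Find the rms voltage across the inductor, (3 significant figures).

ω = 2πf = 1.923e+06 rad/s
X_L = ωL = 17900 Ω
X_C = 1/(ωC) = 11300 Ω
Net reactance X = X_L − X_C = 6570 Ω
Z = j6570 Ω
|Z| = √(0² + 6570²) = 6570 Ω
I = V/|Z| = 647 μA
V_L = I·|Z_L| = 0.000647 × 17900 = 11.6 V

11.6 V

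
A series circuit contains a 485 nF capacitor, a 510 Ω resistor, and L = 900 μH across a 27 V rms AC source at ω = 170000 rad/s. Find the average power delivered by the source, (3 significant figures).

1.33 W

X_L = ωL = 153 Ω
X_C = 1/(ωC) = 12.1 Ω
Net reactance X = X_L − X_C = 141 Ω
Z = 510 + j141 Ω
|Z| = √(510² + 141²) = 529 Ω
∠Z = arctan(141/510) = 15.4°
I = V/|Z| = 51.0 mA
P = VI cos φ = 27 × 0.0510 × cos(15.4°) = 1.33 W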